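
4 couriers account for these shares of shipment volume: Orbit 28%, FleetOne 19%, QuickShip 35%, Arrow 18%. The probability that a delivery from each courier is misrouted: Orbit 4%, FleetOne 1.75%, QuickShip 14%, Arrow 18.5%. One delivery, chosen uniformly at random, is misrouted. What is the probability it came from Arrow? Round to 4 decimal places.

By Bayes' rule, posterior ∝ prior × likelihood:
  Orbit: 0.28 × 0.04 = 0.0112
  FleetOne: 0.19 × 0.0175 = 0.003325
  QuickShip: 0.35 × 0.14 = 0.049
  Arrow: 0.18 × 0.185 = 0.0333
Normalizing constant = 0.096825.
P(Arrow | evidence) = 0.0333 / 0.096825 ≈ 0.3439.

0.3439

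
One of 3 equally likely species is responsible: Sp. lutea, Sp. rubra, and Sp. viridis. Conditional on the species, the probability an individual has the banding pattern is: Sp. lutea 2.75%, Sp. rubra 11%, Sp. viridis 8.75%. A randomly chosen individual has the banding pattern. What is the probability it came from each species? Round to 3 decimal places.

Since the prior is uniform, the posterior is proportional to the likelihood:
  Sp. lutea: 0.0275
  Sp. rubra: 0.11
  Sp. viridis: 0.0875
Normalizing constant = 0.225.
P(Sp. lutea | banded) = 0.0275/0.225 ≈ 0.122
P(Sp. rubra | banded) = 0.11/0.225 ≈ 0.489
P(Sp. viridis | banded) = 0.0875/0.225 ≈ 0.389

Sp. lutea 0.122, Sp. rubra 0.489, Sp. viridis 0.389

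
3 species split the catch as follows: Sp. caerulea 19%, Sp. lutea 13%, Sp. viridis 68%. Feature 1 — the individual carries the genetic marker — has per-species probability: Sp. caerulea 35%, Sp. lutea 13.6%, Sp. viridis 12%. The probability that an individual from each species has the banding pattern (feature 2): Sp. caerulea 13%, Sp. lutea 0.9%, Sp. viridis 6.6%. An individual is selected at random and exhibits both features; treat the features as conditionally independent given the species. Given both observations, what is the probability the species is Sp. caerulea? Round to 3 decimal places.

0.609

Unnormalized posteriors (prior × likelihood):
  Sp. caerulea: 0.19 × 0.35 × 0.13 = 0.008645
  Sp. lutea: 0.13 × 0.136 × 0.009 = 0.00015912
  Sp. viridis: 0.68 × 0.12 × 0.066 = 0.0053856
Normalizing constant = 0.01418972.
P(Sp. caerulea | evidence) = 0.008645 / 0.01418972 ≈ 0.609.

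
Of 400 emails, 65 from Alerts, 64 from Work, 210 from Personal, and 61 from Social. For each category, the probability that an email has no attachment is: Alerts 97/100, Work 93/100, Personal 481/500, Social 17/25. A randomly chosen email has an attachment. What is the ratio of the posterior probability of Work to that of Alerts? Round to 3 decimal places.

Taking complements, P(attachment | each) = Alerts 0.03, Work 0.07, Personal 0.038, Social 0.32.
Prior × likelihood for each hypothesis:
  Alerts: 0.1625 × 0.03 = 0.004875
  Work: 0.16 × 0.07 = 0.0112
  Personal: 0.525 × 0.038 = 0.01995
  Social: 0.1525 × 0.32 = 0.0488
Normalizing constant = 0.084825.
The ratio is 0.0112 / 0.004875 (the normalizer cancels) = 2.297.

2.297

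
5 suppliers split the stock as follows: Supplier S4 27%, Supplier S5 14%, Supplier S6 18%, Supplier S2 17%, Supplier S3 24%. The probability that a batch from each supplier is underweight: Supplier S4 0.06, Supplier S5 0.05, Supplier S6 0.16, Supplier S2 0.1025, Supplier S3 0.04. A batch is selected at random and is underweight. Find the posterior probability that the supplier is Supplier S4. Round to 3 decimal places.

0.205

Compute prior × likelihood for every hypothesis:
  Supplier S4: 0.27 × 0.06 = 0.0162
  Supplier S5: 0.14 × 0.05 = 0.007
  Supplier S6: 0.18 × 0.16 = 0.0288
  Supplier S2: 0.17 × 0.1025 = 0.017425
  Supplier S3: 0.24 × 0.04 = 0.0096
Normalizing constant = 0.079025.
P(Supplier S4 | evidence) = 0.0162 / 0.079025 ≈ 0.205.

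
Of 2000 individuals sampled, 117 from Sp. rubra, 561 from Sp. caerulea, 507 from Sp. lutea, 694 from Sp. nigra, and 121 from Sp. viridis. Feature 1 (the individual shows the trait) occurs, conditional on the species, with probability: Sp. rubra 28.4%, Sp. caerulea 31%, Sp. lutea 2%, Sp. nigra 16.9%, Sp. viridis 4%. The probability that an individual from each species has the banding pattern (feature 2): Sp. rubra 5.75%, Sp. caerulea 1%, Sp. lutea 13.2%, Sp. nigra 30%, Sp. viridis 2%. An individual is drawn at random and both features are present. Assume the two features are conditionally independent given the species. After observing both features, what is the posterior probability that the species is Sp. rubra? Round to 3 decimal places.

Prior × likelihood for each hypothesis:
  Sp. rubra: 0.0585 × 0.284 × 0.0575 = 0.000955305
  Sp. caerulea: 0.2805 × 0.31 × 0.01 = 0.00086955
  Sp. lutea: 0.2535 × 0.02 × 0.132 = 0.00066924
  Sp. nigra: 0.347 × 0.169 × 0.3 = 0.0175929
  Sp. viridis: 0.0605 × 0.04 × 0.02 = 0.0000484
Sum = 0.020135395.
P(Sp. rubra | evidence) = 0.000955305 / 0.020135395 ≈ 0.047.

0.047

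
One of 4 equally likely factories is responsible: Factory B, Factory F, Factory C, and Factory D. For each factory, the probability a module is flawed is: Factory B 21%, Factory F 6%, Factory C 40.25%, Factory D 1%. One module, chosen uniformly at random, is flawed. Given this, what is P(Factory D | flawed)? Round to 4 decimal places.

0.0147

Since the prior is uniform, the posterior is proportional to the likelihood:
  Factory B: 0.21
  Factory F: 0.06
  Factory C: 0.4025
  Factory D: 0.01
Sum = 0.6825.
P(Factory D | evidence) = 0.01 / 0.6825 ≈ 0.0147.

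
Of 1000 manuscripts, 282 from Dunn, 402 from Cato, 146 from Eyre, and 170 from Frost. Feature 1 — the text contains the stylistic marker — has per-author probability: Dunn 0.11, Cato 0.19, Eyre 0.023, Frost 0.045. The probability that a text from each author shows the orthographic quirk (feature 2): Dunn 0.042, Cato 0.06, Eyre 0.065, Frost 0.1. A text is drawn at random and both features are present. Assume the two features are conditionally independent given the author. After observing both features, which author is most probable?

Cato

Unnormalized posteriors (prior × likelihood):
  Dunn: 0.282 × 0.11 × 0.042 = 0.00130284
  Cato: 0.402 × 0.19 × 0.06 = 0.0045828
  Eyre: 0.146 × 0.023 × 0.065 = 0.00021827
  Frost: 0.17 × 0.045 × 0.1 = 0.000765
Total = 0.00686891.
Largest term belongs to Cato, so Cato is most probable.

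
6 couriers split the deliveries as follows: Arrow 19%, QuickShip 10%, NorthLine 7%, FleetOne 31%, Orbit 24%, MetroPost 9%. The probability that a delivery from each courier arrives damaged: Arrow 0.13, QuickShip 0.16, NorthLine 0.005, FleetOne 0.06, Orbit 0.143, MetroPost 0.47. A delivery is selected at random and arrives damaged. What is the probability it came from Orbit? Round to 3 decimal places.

By Bayes' rule, posterior ∝ prior × likelihood:
  Arrow: 0.19 × 0.13 = 0.0247
  QuickShip: 0.1 × 0.16 = 0.016
  NorthLine: 0.07 × 0.005 = 0.00035
  FleetOne: 0.31 × 0.06 = 0.0186
  Orbit: 0.24 × 0.143 = 0.03432
  MetroPost: 0.09 × 0.47 = 0.0423
Normalizing constant = 0.13627.
P(Orbit | evidence) = 0.03432 / 0.13627 ≈ 0.252.

0.252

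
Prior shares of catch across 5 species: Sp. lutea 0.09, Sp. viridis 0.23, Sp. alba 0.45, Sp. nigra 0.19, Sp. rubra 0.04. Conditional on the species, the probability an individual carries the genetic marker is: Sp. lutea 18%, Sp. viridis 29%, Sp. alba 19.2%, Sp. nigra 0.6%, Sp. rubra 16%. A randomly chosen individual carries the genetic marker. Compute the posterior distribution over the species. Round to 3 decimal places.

Unnormalized posteriors (prior × likelihood):
  Sp. lutea: 0.09 × 0.18 = 0.0162
  Sp. viridis: 0.23 × 0.29 = 0.0667
  Sp. alba: 0.45 × 0.192 = 0.0864
  Sp. nigra: 0.19 × 0.006 = 0.00114
  Sp. rubra: 0.04 × 0.16 = 0.0064
Total = 0.17684.
P(Sp. lutea | marker) = 0.0162/0.17684 ≈ 0.092
P(Sp. viridis | marker) = 0.0667/0.17684 ≈ 0.377
P(Sp. alba | marker) = 0.0864/0.17684 ≈ 0.489
P(Sp. nigra | marker) = 0.00114/0.17684 ≈ 0.006
P(Sp. rubra | marker) = 0.0064/0.17684 ≈ 0.036
(Check: 0.092+0.377+0.489+0.006+0.036 = 1.000.)

Sp. lutea 0.092, Sp. viridis 0.377, Sp. alba 0.489, Sp. nigra 0.006, Sp. rubra 0.036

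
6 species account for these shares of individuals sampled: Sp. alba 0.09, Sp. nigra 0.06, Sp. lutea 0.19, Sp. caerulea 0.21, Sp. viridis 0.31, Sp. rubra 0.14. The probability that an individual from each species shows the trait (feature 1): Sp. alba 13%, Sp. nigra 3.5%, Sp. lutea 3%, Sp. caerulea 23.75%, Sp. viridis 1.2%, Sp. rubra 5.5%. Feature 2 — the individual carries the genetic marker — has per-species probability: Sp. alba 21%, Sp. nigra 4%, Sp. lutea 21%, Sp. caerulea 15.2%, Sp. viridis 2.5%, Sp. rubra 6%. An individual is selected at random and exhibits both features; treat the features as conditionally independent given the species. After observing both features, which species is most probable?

Prior × likelihood for each hypothesis:
  Sp. alba: 0.09 × 0.13 × 0.21 = 0.002457
  Sp. nigra: 0.06 × 0.035 × 0.04 = 0.000084
  Sp. lutea: 0.19 × 0.03 × 0.21 = 0.001197
  Sp. caerulea: 0.21 × 0.2375 × 0.152 = 0.007581
  Sp. viridis: 0.31 × 0.012 × 0.025 = 0.000093
  Sp. rubra: 0.14 × 0.055 × 0.06 = 0.000462
Normalizing constant = 0.011874.
Largest term belongs to Sp. caerulea, so Sp. caerulea is most probable.

Sp. caerulea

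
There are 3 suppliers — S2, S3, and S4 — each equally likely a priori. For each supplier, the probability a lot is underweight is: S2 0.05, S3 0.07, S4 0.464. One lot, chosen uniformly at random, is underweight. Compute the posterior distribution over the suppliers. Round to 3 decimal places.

With a uniform prior (1/3 each), posterior ∝ likelihood:
  S2: 0.05
  S3: 0.07
  S4: 0.464
Sum = 0.584.
P(S2 | underweight) = 0.05/0.584 ≈ 0.086
P(S3 | underweight) = 0.07/0.584 ≈ 0.120
P(S4 | underweight) = 0.464/0.584 ≈ 0.795

S2 0.086, S3 0.120, S4 0.795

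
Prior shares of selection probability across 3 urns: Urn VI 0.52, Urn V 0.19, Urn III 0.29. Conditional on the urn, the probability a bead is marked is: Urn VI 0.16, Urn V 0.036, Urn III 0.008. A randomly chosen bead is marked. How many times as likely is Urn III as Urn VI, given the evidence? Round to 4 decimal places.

By Bayes' rule, posterior ∝ prior × likelihood:
  Urn VI: 0.52 × 0.16 = 0.0832
  Urn V: 0.19 × 0.036 = 0.00684
  Urn III: 0.29 × 0.008 = 0.00232
Total = 0.09236.
The ratio is 0.00232 / 0.0832 (the normalizer cancels) = 0.0279.

0.0279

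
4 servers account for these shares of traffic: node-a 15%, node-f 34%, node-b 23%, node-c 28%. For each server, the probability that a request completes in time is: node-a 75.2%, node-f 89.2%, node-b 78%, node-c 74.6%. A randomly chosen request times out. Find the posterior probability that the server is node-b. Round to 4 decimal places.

Taking complements, P(timeout | each) = node-a 0.248, node-f 0.108, node-b 0.22, node-c 0.254.
Compute prior × likelihood for every hypothesis:
  node-a: 0.15 × 0.248 = 0.0372
  node-f: 0.34 × 0.108 = 0.03672
  node-b: 0.23 × 0.22 = 0.0506
  node-c: 0.28 × 0.254 = 0.07112
Total = 0.19564.
P(node-b | evidence) = 0.0506 / 0.19564 ≈ 0.2586.

0.2586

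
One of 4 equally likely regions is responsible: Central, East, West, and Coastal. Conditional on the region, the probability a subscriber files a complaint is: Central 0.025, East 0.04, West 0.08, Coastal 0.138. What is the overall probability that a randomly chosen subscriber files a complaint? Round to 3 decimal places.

0.071

Since the prior is uniform, the posterior is proportional to the likelihood:
  Central: 0.025
  East: 0.04
  West: 0.08
  Coastal: 0.138
P(complaint) = (1/4) × (0.025 + 0.04 + 0.08 + 0.138) = 0.283/4 ≈ 0.071.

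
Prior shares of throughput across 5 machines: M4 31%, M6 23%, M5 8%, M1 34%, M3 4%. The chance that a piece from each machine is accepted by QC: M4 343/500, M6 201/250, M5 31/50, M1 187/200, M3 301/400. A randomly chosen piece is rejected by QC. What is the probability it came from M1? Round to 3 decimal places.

Taking complements, P(rejected | each) = M4 0.314, M6 0.196, M5 0.38, M1 0.065, M3 0.2475.
By Bayes' rule, posterior ∝ prior × likelihood:
  M4: 0.31 × 0.314 = 0.09734
  M6: 0.23 × 0.196 = 0.04508
  M5: 0.08 × 0.38 = 0.0304
  M1: 0.34 × 0.065 = 0.0221
  M3: 0.04 × 0.2475 = 0.0099
Total = 0.20482.
P(M1 | evidence) = 0.0221 / 0.20482 ≈ 0.108.

0.108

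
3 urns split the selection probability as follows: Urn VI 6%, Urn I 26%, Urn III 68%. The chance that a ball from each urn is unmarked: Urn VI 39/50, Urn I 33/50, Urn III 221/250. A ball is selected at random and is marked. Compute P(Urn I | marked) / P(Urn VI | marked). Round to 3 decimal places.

Taking complements, P(marked | each) = Urn VI 0.22, Urn I 0.34, Urn III 0.116.
Compute prior × likelihood for every hypothesis:
  Urn VI: 0.06 × 0.22 = 0.0132
  Urn I: 0.26 × 0.34 = 0.0884
  Urn III: 0.68 × 0.116 = 0.07888
Total = 0.18048.
The ratio is 0.0884 / 0.0132 (the normalizer cancels) = 6.697.

6.697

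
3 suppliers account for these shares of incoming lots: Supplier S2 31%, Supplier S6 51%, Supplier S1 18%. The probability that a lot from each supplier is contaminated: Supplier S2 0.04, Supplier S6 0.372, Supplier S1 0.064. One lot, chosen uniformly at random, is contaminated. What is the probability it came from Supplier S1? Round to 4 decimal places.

0.0539

Compute prior × likelihood for every hypothesis:
  Supplier S2: 0.31 × 0.04 = 0.0124
  Supplier S6: 0.51 × 0.372 = 0.18972
  Supplier S1: 0.18 × 0.064 = 0.01152
Total = 0.21364.
P(Supplier S1 | evidence) = 0.01152 / 0.21364 ≈ 0.0539.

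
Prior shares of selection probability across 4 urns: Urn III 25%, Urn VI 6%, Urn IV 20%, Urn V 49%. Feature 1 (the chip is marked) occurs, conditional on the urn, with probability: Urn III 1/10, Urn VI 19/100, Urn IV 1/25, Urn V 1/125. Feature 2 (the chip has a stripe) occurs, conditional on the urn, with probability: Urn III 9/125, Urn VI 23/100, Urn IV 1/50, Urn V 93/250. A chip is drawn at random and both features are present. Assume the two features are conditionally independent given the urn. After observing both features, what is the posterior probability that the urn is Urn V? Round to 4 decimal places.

0.2414

Prior × likelihood for each hypothesis:
  Urn III: 0.25 × 0.1 × 0.072 = 0.0018
  Urn VI: 0.06 × 0.19 × 0.23 = 0.002622
  Urn IV: 0.2 × 0.04 × 0.02 = 0.00016
  Urn V: 0.49 × 0.008 × 0.372 = 0.00145824
Total = 0.00604024.
P(Urn V | evidence) = 0.00145824 / 0.00604024 ≈ 0.2414.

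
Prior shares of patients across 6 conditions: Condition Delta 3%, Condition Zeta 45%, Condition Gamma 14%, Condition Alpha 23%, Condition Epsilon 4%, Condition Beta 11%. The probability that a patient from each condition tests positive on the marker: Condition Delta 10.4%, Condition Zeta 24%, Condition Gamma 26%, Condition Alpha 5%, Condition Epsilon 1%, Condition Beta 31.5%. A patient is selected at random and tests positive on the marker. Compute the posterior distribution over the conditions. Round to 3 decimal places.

Condition Delta 0.016, Condition Zeta 0.557, Condition Gamma 0.188, Condition Alpha 0.059, Condition Epsilon 0.002, Condition Beta 0.179

Compute prior × likelihood for every hypothesis:
  Condition Delta: 0.03 × 0.104 = 0.00312
  Condition Zeta: 0.45 × 0.24 = 0.108
  Condition Gamma: 0.14 × 0.26 = 0.0364
  Condition Alpha: 0.23 × 0.05 = 0.0115
  Condition Epsilon: 0.04 × 0.01 = 0.0004
  Condition Beta: 0.11 × 0.315 = 0.03465
Total = 0.19407.
P(Condition Delta | marker-positive) = 0.00312/0.19407 ≈ 0.016
P(Condition Zeta | marker-positive) = 0.108/0.19407 ≈ 0.557
P(Condition Gamma | marker-positive) = 0.0364/0.19407 ≈ 0.188
P(Condition Alpha | marker-positive) = 0.0115/0.19407 ≈ 0.059
P(Condition Epsilon | marker-positive) = 0.0004/0.19407 ≈ 0.002
P(Condition Beta | marker-positive) = 0.03465/0.19407 ≈ 0.179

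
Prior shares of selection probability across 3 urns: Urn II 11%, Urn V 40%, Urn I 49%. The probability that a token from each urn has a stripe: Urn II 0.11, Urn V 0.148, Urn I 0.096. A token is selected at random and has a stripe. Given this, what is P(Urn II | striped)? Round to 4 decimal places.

0.1022

By Bayes' rule, posterior ∝ prior × likelihood:
  Urn II: 0.11 × 0.11 = 0.0121
  Urn V: 0.4 × 0.148 = 0.0592
  Urn I: 0.49 × 0.096 = 0.04704
Total = 0.11834.
P(Urn II | evidence) = 0.0121 / 0.11834 ≈ 0.1022.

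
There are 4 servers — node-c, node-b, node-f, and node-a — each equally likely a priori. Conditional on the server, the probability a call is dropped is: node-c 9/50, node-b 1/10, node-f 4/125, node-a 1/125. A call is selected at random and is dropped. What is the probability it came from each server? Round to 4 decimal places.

With a uniform prior (1/4 each), posterior ∝ likelihood:
  node-c: 0.18
  node-b: 0.1
  node-f: 0.032
  node-a: 0.008
Sum = 0.32.
P(node-c | dropped) = 0.18/0.32 ≈ 0.5625
P(node-b | dropped) = 0.1/0.32 ≈ 0.3125
P(node-f | dropped) = 0.032/0.32 ≈ 0.1000
P(node-a | dropped) = 0.008/0.32 ≈ 0.0250
(Check: 0.5625+0.3125+0.1000+0.0250 = 1.0000.)

node-c 0.5625, node-b 0.3125, node-f 0.1000, node-a 0.0250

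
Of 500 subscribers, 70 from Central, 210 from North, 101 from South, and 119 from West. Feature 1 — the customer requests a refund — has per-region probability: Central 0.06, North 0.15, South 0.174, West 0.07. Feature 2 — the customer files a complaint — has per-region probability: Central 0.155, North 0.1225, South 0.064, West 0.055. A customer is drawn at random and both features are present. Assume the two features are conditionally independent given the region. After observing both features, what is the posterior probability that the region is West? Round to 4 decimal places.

0.0752

Compute prior × likelihood for every hypothesis:
  Central: 0.14 × 0.06 × 0.155 = 0.001302
  North: 0.42 × 0.15 × 0.1225 = 0.0077175
  South: 0.202 × 0.174 × 0.064 = 0.002249472
  West: 0.238 × 0.07 × 0.055 = 0.0009163
Total = 0.012185272.
P(West | evidence) = 0.0009163 / 0.012185272 ≈ 0.0752.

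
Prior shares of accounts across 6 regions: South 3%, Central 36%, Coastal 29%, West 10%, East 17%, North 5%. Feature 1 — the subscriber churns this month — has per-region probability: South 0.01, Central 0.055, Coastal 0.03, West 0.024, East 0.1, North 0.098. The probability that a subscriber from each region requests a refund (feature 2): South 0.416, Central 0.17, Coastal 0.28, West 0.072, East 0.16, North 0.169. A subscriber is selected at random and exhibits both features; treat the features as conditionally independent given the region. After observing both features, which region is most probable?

Compute prior × likelihood for every hypothesis:
  South: 0.03 × 0.01 × 0.416 = 0.0001248
  Central: 0.36 × 0.055 × 0.17 = 0.003366
  Coastal: 0.29 × 0.03 × 0.28 = 0.002436
  West: 0.1 × 0.024 × 0.072 = 0.0001728
  East: 0.17 × 0.1 × 0.16 = 0.00272
  North: 0.05 × 0.098 × 0.169 = 0.0008281
Total = 0.0096477.
Largest term belongs to Central, so Central is most probable.

Central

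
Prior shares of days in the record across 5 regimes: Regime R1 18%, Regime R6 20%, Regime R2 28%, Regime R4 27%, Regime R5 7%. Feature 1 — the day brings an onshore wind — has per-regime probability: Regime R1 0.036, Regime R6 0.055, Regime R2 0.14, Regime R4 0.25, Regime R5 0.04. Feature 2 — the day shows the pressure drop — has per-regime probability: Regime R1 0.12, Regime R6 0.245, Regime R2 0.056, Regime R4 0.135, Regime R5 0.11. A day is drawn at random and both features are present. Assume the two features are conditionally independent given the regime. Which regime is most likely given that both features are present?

Prior × likelihood for each hypothesis:
  Regime R1: 0.18 × 0.036 × 0.12 = 0.0007776
  Regime R6: 0.2 × 0.055 × 0.245 = 0.002695
  Regime R2: 0.28 × 0.14 × 0.056 = 0.0021952
  Regime R4: 0.27 × 0.25 × 0.135 = 0.0091125
  Regime R5: 0.07 × 0.04 × 0.11 = 0.000308
Normalizing constant = 0.0150883.
Largest term belongs to Regime R4, so Regime R4 is most probable.

Regime R4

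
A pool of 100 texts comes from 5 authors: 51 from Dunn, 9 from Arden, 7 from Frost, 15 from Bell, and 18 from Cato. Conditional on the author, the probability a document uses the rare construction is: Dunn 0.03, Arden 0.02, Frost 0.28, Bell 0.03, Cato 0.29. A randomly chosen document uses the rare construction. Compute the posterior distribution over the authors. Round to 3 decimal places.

Compute prior × likelihood for every hypothesis:
  Dunn: 0.51 × 0.03 = 0.0153
  Arden: 0.09 × 0.02 = 0.0018
  Frost: 0.07 × 0.28 = 0.0196
  Bell: 0.15 × 0.03 = 0.0045
  Cato: 0.18 × 0.29 = 0.0522
Normalizing constant = 0.0934.
P(Dunn | rare-form) = 0.0153/0.0934 ≈ 0.164
P(Arden | rare-form) = 0.0018/0.0934 ≈ 0.019
P(Frost | rare-form) = 0.0196/0.0934 ≈ 0.210
P(Bell | rare-form) = 0.0045/0.0934 ≈ 0.048
P(Cato | rare-form) = 0.0522/0.0934 ≈ 0.559

Dunn 0.164, Arden 0.019, Frost 0.210, Bell 0.048, Cato 0.559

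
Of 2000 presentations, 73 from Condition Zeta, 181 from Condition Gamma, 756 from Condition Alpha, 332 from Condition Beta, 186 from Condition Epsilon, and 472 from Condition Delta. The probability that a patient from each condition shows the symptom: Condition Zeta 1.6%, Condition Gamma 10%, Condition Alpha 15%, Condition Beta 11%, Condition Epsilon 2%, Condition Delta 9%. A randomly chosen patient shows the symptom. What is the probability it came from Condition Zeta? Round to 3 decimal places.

0.005

Compute prior × likelihood for every hypothesis:
  Condition Zeta: 0.0365 × 0.016 = 0.000584
  Condition Gamma: 0.0905 × 0.1 = 0.00905
  Condition Alpha: 0.378 × 0.15 = 0.0567
  Condition Beta: 0.166 × 0.11 = 0.01826
  Condition Epsilon: 0.093 × 0.02 = 0.00186
  Condition Delta: 0.236 × 0.09 = 0.02124
Sum = 0.107694.
P(Condition Zeta | evidence) = 0.000584 / 0.107694 ≈ 0.005.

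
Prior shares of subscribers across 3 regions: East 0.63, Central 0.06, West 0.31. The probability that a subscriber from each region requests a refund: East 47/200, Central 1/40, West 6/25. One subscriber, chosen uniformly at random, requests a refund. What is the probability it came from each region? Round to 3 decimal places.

East 0.661, Central 0.007, West 0.332

By Bayes' rule, posterior ∝ prior × likelihood:
  East: 0.63 × 0.235 = 0.14805
  Central: 0.06 × 0.025 = 0.0015
  West: 0.31 × 0.24 = 0.0744
Normalizing constant = 0.22395.
P(East | refund) = 0.14805/0.22395 ≈ 0.661
P(Central | refund) = 0.0015/0.22395 ≈ 0.007
P(West | refund) = 0.0744/0.22395 ≈ 0.332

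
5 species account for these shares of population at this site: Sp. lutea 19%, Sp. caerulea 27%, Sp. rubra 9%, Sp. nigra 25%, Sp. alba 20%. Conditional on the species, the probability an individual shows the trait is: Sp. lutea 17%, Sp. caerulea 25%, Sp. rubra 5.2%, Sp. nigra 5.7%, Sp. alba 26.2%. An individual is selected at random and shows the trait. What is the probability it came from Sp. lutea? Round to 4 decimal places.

By Bayes' rule, posterior ∝ prior × likelihood:
  Sp. lutea: 0.19 × 0.17 = 0.0323
  Sp. caerulea: 0.27 × 0.25 = 0.0675
  Sp. rubra: 0.09 × 0.052 = 0.00468
  Sp. nigra: 0.25 × 0.057 = 0.01425
  Sp. alba: 0.2 × 0.262 = 0.0524
Normalizing constant = 0.17113.
P(Sp. lutea | evidence) = 0.0323 / 0.17113 ≈ 0.1887.

0.1887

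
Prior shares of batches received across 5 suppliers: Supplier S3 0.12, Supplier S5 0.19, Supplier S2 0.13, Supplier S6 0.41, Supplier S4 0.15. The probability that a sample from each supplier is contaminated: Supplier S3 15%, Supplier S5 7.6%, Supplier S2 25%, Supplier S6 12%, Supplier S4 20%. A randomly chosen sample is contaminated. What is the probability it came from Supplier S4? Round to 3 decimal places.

0.208

Prior × likelihood for each hypothesis:
  Supplier S3: 0.12 × 0.15 = 0.018
  Supplier S5: 0.19 × 0.076 = 0.01444
  Supplier S2: 0.13 × 0.25 = 0.0325
  Supplier S6: 0.41 × 0.12 = 0.0492
  Supplier S4: 0.15 × 0.2 = 0.03
Total = 0.14414.
P(Supplier S4 | evidence) = 0.03 / 0.14414 ≈ 0.208.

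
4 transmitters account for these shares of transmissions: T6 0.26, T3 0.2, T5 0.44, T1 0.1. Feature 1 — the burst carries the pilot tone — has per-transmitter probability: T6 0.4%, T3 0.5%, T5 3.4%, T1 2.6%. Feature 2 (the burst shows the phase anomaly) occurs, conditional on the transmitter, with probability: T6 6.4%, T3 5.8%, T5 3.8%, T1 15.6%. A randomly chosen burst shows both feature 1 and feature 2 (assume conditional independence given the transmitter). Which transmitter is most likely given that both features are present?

Prior × likelihood for each hypothesis:
  T6: 0.26 × 0.004 × 0.064 = 0.00006656
  T3: 0.2 × 0.005 × 0.058 = 0.000058
  T5: 0.44 × 0.034 × 0.038 = 0.00056848
  T1: 0.1 × 0.026 × 0.156 = 0.0004056
Normalizing constant = 0.00109864.
Largest term belongs to T5, so T5 is most probable.

T5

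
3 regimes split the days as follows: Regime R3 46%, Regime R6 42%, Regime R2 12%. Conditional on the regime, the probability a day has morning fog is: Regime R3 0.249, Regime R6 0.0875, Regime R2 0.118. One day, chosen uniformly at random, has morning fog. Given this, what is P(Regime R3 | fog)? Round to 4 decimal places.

0.6923

Prior × likelihood for each hypothesis:
  Regime R3: 0.46 × 0.249 = 0.11454
  Regime R6: 0.42 × 0.0875 = 0.03675
  Regime R2: 0.12 × 0.118 = 0.01416
Normalizing constant = 0.16545.
P(Regime R3 | evidence) = 0.11454 / 0.16545 ≈ 0.6923.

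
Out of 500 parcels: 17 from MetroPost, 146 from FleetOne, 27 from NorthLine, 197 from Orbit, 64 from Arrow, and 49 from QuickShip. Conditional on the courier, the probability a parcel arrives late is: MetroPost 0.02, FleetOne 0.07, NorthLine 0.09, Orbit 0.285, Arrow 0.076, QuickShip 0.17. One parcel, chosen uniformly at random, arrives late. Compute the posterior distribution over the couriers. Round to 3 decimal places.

MetroPost 0.004, FleetOne 0.124, NorthLine 0.030, Orbit 0.682, Arrow 0.059, QuickShip 0.101

Prior × likelihood for each hypothesis:
  MetroPost: 0.034 × 0.02 = 0.00068
  FleetOne: 0.292 × 0.07 = 0.02044
  NorthLine: 0.054 × 0.09 = 0.00486
  Orbit: 0.394 × 0.285 = 0.11229
  Arrow: 0.128 × 0.076 = 0.009728
  QuickShip: 0.098 × 0.17 = 0.01666
Normalizing constant = 0.164658.
P(MetroPost | late) = 0.00068/0.164658 ≈ 0.004
P(FleetOne | late) = 0.02044/0.164658 ≈ 0.124
P(NorthLine | late) = 0.00486/0.164658 ≈ 0.030
P(Orbit | late) = 0.11229/0.164658 ≈ 0.682
P(Arrow | late) = 0.009728/0.164658 ≈ 0.059
P(QuickShip | late) = 0.01666/0.164658 ≈ 0.101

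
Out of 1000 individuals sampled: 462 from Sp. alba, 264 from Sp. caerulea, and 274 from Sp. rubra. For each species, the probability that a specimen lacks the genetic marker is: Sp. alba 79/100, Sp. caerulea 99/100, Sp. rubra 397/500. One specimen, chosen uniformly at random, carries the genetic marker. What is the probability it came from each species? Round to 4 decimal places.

Taking complements, P(marker | each) = Sp. alba 0.21, Sp. caerulea 0.01, Sp. rubra 0.206.
Prior × likelihood for each hypothesis:
  Sp. alba: 0.462 × 0.21 = 0.09702
  Sp. caerulea: 0.264 × 0.01 = 0.00264
  Sp. rubra: 0.274 × 0.206 = 0.056444
Sum = 0.156104.
P(Sp. alba | marker) = 0.09702/0.156104 ≈ 0.6215
P(Sp. caerulea | marker) = 0.00264/0.156104 ≈ 0.0169
P(Sp. rubra | marker) = 0.056444/0.156104 ≈ 0.3616

Sp. alba 0.6215, Sp. caerulea 0.0169, Sp. rubra 0.3616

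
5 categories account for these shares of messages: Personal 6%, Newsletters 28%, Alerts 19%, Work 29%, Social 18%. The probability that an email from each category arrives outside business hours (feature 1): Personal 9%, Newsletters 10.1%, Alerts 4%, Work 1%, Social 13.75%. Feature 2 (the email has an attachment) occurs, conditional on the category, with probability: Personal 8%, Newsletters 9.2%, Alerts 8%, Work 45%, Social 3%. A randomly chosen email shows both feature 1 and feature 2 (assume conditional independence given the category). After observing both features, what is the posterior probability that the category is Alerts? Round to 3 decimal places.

0.107

Unnormalized posteriors (prior × likelihood):
  Personal: 0.06 × 0.09 × 0.08 = 0.000432
  Newsletters: 0.28 × 0.101 × 0.092 = 0.00260176
  Alerts: 0.19 × 0.04 × 0.08 = 0.000608
  Work: 0.29 × 0.01 × 0.45 = 0.001305
  Social: 0.18 × 0.1375 × 0.03 = 0.0007425
Sum = 0.00568926.
P(Alerts | evidence) = 0.000608 / 0.00568926 ≈ 0.107.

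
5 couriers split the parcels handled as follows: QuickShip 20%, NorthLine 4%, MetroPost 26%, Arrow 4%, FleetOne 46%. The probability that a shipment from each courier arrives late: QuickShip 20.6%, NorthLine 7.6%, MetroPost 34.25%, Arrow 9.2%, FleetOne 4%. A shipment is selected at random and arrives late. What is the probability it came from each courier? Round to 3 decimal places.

Compute prior × likelihood for every hypothesis:
  QuickShip: 0.2 × 0.206 = 0.0412
  NorthLine: 0.04 × 0.076 = 0.00304
  MetroPost: 0.26 × 0.3425 = 0.08905
  Arrow: 0.04 × 0.092 = 0.00368
  FleetOne: 0.46 × 0.04 = 0.0184
Sum = 0.15537.
P(QuickShip | late) = 0.0412/0.15537 ≈ 0.265
P(NorthLine | late) = 0.00304/0.15537 ≈ 0.020
P(MetroPost | late) = 0.08905/0.15537 ≈ 0.573
P(Arrow | late) = 0.00368/0.15537 ≈ 0.024
P(FleetOne | late) = 0.0184/0.15537 ≈ 0.118

QuickShip 0.265, NorthLine 0.020, MetroPost 0.573, Arrow 0.024, FleetOne 0.118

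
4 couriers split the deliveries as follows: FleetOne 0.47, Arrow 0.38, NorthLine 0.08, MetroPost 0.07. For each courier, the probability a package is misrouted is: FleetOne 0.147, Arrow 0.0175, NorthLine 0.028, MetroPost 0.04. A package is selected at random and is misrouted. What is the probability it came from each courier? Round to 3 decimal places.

Prior × likelihood for each hypothesis:
  FleetOne: 0.47 × 0.147 = 0.06909
  Arrow: 0.38 × 0.0175 = 0.00665
  NorthLine: 0.08 × 0.028 = 0.00224
  MetroPost: 0.07 × 0.04 = 0.0028
Sum = 0.08078.
P(FleetOne | misrouted) = 0.06909/0.08078 ≈ 0.855
P(Arrow | misrouted) = 0.00665/0.08078 ≈ 0.082
P(NorthLine | misrouted) = 0.00224/0.08078 ≈ 0.028
P(MetroPost | misrouted) = 0.0028/0.08078 ≈ 0.035

FleetOne 0.855, Arrow 0.082, NorthLine 0.028, MetroPost 0.035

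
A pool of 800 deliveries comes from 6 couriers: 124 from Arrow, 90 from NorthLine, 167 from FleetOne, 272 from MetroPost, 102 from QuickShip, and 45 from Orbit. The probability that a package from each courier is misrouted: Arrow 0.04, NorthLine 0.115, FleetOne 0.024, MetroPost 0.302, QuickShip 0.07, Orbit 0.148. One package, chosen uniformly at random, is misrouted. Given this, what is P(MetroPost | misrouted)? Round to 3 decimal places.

0.713

Compute prior × likelihood for every hypothesis:
  Arrow: 0.155 × 0.04 = 0.0062
  NorthLine: 0.1125 × 0.115 = 0.0129375
  FleetOne: 0.20875 × 0.024 = 0.00501
  MetroPost: 0.34 × 0.302 = 0.10268
  QuickShip: 0.1275 × 0.07 = 0.008925
  Orbit: 0.05625 × 0.148 = 0.008325
Total = 0.1440775.
P(MetroPost | evidence) = 0.10268 / 0.1440775 ≈ 0.713.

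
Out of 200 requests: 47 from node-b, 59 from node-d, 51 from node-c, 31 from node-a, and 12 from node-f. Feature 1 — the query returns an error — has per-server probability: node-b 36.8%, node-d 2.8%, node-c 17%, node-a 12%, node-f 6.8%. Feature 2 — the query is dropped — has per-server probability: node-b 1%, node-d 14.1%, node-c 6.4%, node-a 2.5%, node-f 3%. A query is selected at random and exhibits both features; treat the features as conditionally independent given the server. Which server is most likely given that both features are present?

By Bayes' rule, posterior ∝ prior × likelihood:
  node-b: 0.235 × 0.368 × 0.01 = 0.0008648
  node-d: 0.295 × 0.028 × 0.141 = 0.00116466
  node-c: 0.255 × 0.17 × 0.064 = 0.0027744
  node-a: 0.155 × 0.12 × 0.025 = 0.000465
  node-f: 0.06 × 0.068 × 0.03 = 0.0001224
Total = 0.00539126.
Largest term belongs to node-c, so node-c is most probable.

node-c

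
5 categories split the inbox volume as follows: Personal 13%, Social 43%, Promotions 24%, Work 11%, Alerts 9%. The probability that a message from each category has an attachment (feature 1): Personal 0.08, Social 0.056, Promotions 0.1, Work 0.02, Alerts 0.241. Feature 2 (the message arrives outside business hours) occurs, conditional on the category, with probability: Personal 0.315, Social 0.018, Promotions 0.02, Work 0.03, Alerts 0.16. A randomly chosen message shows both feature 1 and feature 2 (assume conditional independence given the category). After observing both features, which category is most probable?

Alerts

Prior × likelihood for each hypothesis:
  Personal: 0.13 × 0.08 × 0.315 = 0.003276
  Social: 0.43 × 0.056 × 0.018 = 0.00043344
  Promotions: 0.24 × 0.1 × 0.02 = 0.00048
  Work: 0.11 × 0.02 × 0.03 = 0.000066
  Alerts: 0.09 × 0.241 × 0.16 = 0.0034704
Sum = 0.00772584.
Largest term belongs to Alerts, so Alerts is most probable.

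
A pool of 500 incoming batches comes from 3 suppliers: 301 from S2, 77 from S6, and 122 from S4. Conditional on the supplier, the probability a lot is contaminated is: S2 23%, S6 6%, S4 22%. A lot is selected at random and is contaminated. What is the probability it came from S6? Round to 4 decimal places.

0.0459

Unnormalized posteriors (prior × likelihood):
  S2: 0.602 × 0.23 = 0.13846
  S6: 0.154 × 0.06 = 0.00924
  S4: 0.244 × 0.22 = 0.05368
Total = 0.20138.
P(S6 | evidence) = 0.00924 / 0.20138 ≈ 0.0459.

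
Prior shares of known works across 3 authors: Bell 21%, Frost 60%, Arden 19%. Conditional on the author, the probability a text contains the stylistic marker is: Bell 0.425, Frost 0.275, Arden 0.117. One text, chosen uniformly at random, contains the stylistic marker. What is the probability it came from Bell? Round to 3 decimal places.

Unnormalized posteriors (prior × likelihood):
  Bell: 0.21 × 0.425 = 0.08925
  Frost: 0.6 × 0.275 = 0.165
  Arden: 0.19 × 0.117 = 0.02223
Sum = 0.27648.
P(Bell | evidence) = 0.08925 / 0.27648 ≈ 0.323.

0.323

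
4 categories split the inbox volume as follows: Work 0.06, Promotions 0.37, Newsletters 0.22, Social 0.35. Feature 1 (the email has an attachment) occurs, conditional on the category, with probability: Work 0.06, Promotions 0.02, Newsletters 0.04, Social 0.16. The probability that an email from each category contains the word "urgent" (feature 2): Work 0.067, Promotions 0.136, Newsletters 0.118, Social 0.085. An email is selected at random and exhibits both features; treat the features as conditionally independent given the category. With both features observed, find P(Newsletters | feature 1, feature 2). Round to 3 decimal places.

Prior × likelihood for each hypothesis:
  Work: 0.06 × 0.06 × 0.067 = 0.0002412
  Promotions: 0.37 × 0.02 × 0.136 = 0.0010064
  Newsletters: 0.22 × 0.04 × 0.118 = 0.0010384
  Social: 0.35 × 0.16 × 0.085 = 0.00476
Normalizing constant = 0.007046.
P(Newsletters | evidence) = 0.0010384 / 0.007046 ≈ 0.147.

0.147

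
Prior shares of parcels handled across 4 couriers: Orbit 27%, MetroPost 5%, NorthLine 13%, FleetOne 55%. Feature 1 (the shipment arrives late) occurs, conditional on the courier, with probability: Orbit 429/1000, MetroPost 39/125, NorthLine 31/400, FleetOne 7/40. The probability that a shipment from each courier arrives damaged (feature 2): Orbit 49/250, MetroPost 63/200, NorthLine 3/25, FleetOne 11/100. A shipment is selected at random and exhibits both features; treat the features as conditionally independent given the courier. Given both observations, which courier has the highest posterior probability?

Orbit

Compute prior × likelihood for every hypothesis:
  Orbit: 0.27 × 0.429 × 0.196 = 0.02270268
  MetroPost: 0.05 × 0.312 × 0.315 = 0.004914
  NorthLine: 0.13 × 0.0775 × 0.12 = 0.001209
  FleetOne: 0.55 × 0.175 × 0.11 = 0.0105875
Sum = 0.03941318.
Largest term belongs to Orbit, so Orbit is most probable.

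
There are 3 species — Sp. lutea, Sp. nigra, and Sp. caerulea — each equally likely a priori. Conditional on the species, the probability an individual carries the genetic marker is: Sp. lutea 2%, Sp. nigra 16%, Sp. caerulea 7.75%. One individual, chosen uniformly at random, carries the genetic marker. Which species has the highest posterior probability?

Sp. nigra

With a uniform prior (1/3 each), posterior ∝ likelihood:
  Sp. lutea: 0.02
  Sp. nigra: 0.16
  Sp. caerulea: 0.0775
Total = 0.2575.
Largest term belongs to Sp. nigra, so Sp. nigra is most probable.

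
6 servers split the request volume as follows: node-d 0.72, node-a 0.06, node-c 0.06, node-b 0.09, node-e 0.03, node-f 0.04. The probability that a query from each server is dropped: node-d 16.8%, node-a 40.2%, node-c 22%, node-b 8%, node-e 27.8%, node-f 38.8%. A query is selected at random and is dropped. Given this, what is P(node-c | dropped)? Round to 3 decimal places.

0.070

Prior × likelihood for each hypothesis:
  node-d: 0.72 × 0.168 = 0.12096
  node-a: 0.06 × 0.402 = 0.02412
  node-c: 0.06 × 0.22 = 0.0132
  node-b: 0.09 × 0.08 = 0.0072
  node-e: 0.03 × 0.278 = 0.00834
  node-f: 0.04 × 0.388 = 0.01552
Normalizing constant = 0.18934.
P(node-c | evidence) = 0.0132 / 0.18934 ≈ 0.070.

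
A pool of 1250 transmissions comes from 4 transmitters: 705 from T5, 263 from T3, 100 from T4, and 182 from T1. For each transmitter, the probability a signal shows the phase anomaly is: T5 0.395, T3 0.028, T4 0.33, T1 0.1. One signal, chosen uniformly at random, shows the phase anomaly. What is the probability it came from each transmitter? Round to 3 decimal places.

T5 0.826, T3 0.022, T4 0.098, T1 0.054

Prior × likelihood for each hypothesis:
  T5: 0.564 × 0.395 = 0.22278
  T3: 0.2104 × 0.028 = 0.0058912
  T4: 0.08 × 0.33 = 0.0264
  T1: 0.1456 × 0.1 = 0.01456
Total = 0.2696312.
P(T5 | anomaly) = 0.22278/0.2696312 ≈ 0.826
P(T3 | anomaly) = 0.0058912/0.2696312 ≈ 0.022
P(T4 | anomaly) = 0.0264/0.2696312 ≈ 0.098
P(T1 | anomaly) = 0.01456/0.2696312 ≈ 0.054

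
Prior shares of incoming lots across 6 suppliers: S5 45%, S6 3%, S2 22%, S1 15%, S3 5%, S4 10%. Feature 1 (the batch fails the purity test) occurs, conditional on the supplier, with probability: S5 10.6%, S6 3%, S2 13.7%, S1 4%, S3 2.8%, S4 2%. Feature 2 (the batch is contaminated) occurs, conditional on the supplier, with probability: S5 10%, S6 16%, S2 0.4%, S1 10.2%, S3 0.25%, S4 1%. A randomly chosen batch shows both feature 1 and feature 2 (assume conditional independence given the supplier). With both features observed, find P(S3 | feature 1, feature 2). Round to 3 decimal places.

Unnormalized posteriors (prior × likelihood):
  S5: 0.45 × 0.106 × 0.1 = 0.00477
  S6: 0.03 × 0.03 × 0.16 = 0.000144
  S2: 0.22 × 0.137 × 0.004 = 0.00012056
  S1: 0.15 × 0.04 × 0.102 = 0.000612
  S3: 0.05 × 0.028 × 0.0025 = 0.0000035
  S4: 0.1 × 0.02 × 0.01 = 0.00002
Normalizing constant = 0.00567006.
P(S3 | evidence) = 0.0000035 / 0.00567006 ≈ 0.001.

0.001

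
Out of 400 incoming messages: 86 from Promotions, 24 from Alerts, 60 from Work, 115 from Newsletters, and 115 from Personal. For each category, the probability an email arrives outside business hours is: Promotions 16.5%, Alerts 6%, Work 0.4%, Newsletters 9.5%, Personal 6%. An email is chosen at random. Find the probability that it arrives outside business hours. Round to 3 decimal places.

By Bayes' rule, posterior ∝ prior × likelihood:
  Promotions: 0.215 × 0.165 = 0.035475
  Alerts: 0.06 × 0.06 = 0.0036
  Work: 0.15 × 0.004 = 0.0006
  Newsletters: 0.2875 × 0.095 = 0.0273125
  Personal: 0.2875 × 0.06 = 0.01725
P(off-hours) = 0.035475 + 0.0036 + 0.0006 + 0.0273125 + 0.01725 = 0.0842375 → 0.084.

0.084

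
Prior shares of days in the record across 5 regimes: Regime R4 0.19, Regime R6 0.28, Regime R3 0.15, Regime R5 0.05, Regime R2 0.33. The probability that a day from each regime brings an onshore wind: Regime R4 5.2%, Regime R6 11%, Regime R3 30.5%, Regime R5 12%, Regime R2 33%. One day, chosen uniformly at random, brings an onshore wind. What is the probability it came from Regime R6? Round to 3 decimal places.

Prior × likelihood for each hypothesis:
  Regime R4: 0.19 × 0.052 = 0.00988
  Regime R6: 0.28 × 0.11 = 0.0308
  Regime R3: 0.15 × 0.305 = 0.04575
  Regime R5: 0.05 × 0.12 = 0.006
  Regime R2: 0.33 × 0.33 = 0.1089
Total = 0.20133.
P(Regime R6 | evidence) = 0.0308 / 0.20133 ≈ 0.153.

0.153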